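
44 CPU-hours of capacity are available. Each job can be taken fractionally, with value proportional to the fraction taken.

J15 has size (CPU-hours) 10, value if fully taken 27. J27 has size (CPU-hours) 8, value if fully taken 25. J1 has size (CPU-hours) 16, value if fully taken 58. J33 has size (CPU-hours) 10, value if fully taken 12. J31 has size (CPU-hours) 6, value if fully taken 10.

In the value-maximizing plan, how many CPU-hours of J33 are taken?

4

Best value per unit of size first: J1 58/16≈3.62, J27 25/8≈3.12, J15 27/10≈2.7, J31 10/6≈1.67, J33 12/10≈1.2.
All 16 CPU-hours of J1 fit (value 58) ; 28 remain.
Take all of J27 (8 CPU-hours, value 25) ; 20 CPU-hours left.
Take all of J15 (10 CPU-hours, value 27) ; 10 CPU-hours left.
Take all of J31 (6 CPU-hours, value 10) ; 4 CPU-hours left.
Fill the last 4 CPU-hours with part of J33: 4/10 of it earns 4.8.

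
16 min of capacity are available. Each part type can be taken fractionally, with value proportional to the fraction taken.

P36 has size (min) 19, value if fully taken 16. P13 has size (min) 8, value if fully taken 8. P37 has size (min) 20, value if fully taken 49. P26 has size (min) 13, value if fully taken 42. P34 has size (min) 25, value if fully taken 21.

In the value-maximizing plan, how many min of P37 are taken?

3

Best value per unit of size first: P26 42/13≈3.23, P37 49/20≈2.45, P13 8/8≈1, P36 16/19≈0.842, P34 21/25≈0.84.
All 13 min of P26 fit (value 42) → 3 remain.
Fill the last 3 min with part of P37: 3/20 of it earns 7.35.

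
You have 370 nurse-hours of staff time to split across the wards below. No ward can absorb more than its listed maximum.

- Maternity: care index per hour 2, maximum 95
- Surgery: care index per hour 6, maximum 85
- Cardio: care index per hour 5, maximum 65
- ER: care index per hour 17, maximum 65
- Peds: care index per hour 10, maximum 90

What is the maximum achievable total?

2970

Highest care index per hour first: ER 17 > Peds 10 > Surgery 6 > Cardio 5 > Maternity 2.
ER: +65 to 65 (cap) — 305 left.
Give Peds 90 to hit its cap of 90 — 215 left.
Surgery: +85 to 85 (cap) — 130 left.
Cardio takes 65 to reach its cap of 65 — 65 left.
Maternity has room for 95 but only 65 remain, so it gets 65.
Total = 2×65 + 6×85 + 5×65 + 17×65 + 10×90 = 2970.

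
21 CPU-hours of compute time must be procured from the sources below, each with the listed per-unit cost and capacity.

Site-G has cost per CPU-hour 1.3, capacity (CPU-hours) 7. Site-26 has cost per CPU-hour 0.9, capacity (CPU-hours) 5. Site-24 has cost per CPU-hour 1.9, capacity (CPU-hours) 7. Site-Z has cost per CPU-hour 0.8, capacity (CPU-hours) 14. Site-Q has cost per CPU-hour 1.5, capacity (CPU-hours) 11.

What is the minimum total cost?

18.3

Use sources in increasing cost order.
Site-Z at 0.8: take all 14 CPU-hours → 7 still needed.
Site-26 (0.9): use full 5 → 2 CPU-hours to go.
Site-G at 1.3: take 2 of its 7 → requirement met.
Site-Q, Site-24: unused.
Cost = 14×0.8 + 5×0.9 + 2×1.3 = 18.3.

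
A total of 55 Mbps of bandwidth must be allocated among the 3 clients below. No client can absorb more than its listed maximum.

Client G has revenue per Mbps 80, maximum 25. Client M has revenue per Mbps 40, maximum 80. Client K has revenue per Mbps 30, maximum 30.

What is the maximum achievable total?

3200

Order the clients by revenue per Mbps: Client G 80 > Client M 40 > Client K 30.
Client G: +25 to 25 (cap) — 30 left.
Client M: +30 (room for 80) → 30. Pool exhausted.
Total = 80×25 + 40×30 = 3200.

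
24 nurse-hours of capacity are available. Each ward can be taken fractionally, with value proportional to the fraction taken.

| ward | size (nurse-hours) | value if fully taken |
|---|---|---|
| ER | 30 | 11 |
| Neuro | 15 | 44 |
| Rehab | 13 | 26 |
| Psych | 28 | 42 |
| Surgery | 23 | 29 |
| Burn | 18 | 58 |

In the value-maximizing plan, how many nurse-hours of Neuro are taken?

Rank by value-to-size ratio: Burn 58/18≈3.22, Neuro 44/15≈2.93, Rehab 26/13≈2, Psych 42/28≈1.5, Surgery 29/23≈1.26, ER 11/30≈0.367.
Take all of Burn (18 nurse-hours, value 58) — 6 nurse-hours left.
Fill the last 6 nurse-hours with part of Neuro: 6/15 of it earns 17.6.

6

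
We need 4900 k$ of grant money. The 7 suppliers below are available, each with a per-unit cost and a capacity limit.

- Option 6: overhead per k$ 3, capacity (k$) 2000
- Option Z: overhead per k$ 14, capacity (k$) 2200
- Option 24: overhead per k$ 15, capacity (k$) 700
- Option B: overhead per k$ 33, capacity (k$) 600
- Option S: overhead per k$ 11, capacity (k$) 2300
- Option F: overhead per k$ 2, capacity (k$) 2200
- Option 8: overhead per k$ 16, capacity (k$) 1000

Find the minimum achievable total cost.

18100

Fill from the cheapest supplier first.
Take 2200 from Option F at 2 ; need 2700 more.
Take 2000 from Option 6 at 3 ; need 700 more.
Option S at 11: take 700 of its 2300 ; requirement met.
Option Z, Option 24, Option 8, Option B: unused.
Cost = 2200×2 + 2000×3 + 700×11 = 18100.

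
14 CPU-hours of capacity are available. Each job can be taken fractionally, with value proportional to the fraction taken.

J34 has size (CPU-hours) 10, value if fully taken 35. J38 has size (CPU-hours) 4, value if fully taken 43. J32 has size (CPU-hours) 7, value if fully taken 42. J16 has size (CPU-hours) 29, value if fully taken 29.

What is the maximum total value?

Rank by value-to-size ratio: J38 43/4≈10.8, J32 42/7≈6, J34 35/10≈3.5, J16 29/29≈1.
All 4 CPU-hours of J38 fit (value 43) ; 10 remain.
Take all of J32 (7 CPU-hours, value 42) ; 3 CPU-hours left.
Only 3 CPU-hours remain; take 3/10 of J34 for value 35×3/10 = 10.5.
Total value = 95.5.

95.5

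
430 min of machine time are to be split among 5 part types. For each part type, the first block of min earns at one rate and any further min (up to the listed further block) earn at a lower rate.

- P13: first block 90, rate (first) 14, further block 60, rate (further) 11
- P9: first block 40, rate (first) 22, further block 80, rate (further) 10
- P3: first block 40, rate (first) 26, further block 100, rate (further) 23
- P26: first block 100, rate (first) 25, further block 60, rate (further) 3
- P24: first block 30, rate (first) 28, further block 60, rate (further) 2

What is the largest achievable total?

9150

Order all 10 blocks by rate: P24/T1 28 > P3/T1 26 > P26/T1 25 > P3/T2 23 > P9/T1 22 > P13/T1 14 > P13/T2 11 > P9/T2 10 > P26/T2 3 > P24/T2 2.
Fill P24 T1 block (30 at 28) → 400 left.
P3/T1 (26): +40 → 360 left.
P26/T1 (25): +100 → 260 left.
Fill P3 T2 block (100 at 23) → 160 left.
Fill P9 T1 block (40 at 22) → 120 left.
Fill P13 T1 block (90 at 14) → 30 left.
P13/T2: +30 of 60 at 11; pool empty.
Total = 28×30 + 26×40 + 25×100 + 23×100 + 22×40 + 14×90 + 11×30 = 9150.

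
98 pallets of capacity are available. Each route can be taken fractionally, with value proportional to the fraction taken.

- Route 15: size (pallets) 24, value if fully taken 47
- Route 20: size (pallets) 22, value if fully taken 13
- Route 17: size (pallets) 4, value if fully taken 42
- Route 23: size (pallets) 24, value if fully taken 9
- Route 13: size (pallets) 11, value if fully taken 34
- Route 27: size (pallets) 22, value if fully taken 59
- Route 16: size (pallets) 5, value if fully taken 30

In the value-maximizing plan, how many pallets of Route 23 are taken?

Sort by value density: Route 17 42/4≈10.5, Route 16 30/5≈6, Route 13 34/11≈3.09, Route 27 59/22≈2.68, Route 15 47/24≈1.96, Route 20 13/22≈0.591, Route 23 9/24≈0.375.
Take all of Route 17 (4 pallets, value 42) → 94 pallets left.
All 5 pallets of Route 16 fit (value 30) → 89 remain.
All 11 pallets of Route 13 fit (value 34) → 78 remain.
Route 27: take in full, 22 pallets for value 59 → 56 left.
Route 15: take in full, 24 pallets for value 47 → 32 left.
All 22 pallets of Route 20 fit (value 13) → 10 remain.
Fill the last 10 pallets with part of Route 23: 10/24 of it earns 3.75.

10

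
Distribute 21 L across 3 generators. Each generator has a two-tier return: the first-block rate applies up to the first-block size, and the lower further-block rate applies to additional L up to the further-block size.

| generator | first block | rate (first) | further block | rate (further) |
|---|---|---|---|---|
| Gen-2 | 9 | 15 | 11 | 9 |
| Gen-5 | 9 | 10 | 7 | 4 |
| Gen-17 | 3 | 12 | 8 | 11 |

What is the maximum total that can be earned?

Treat each block as its own option and order by rate: Gen-2/T1 15 > Gen-17/T1 12 > Gen-17/T2 11 > Gen-5/T1 10 > Gen-2/T2 9 > Gen-5/T2 4.
Gen-2/T1 (15): +9 ; 12 left.
Gen-17/T1 (12): +3 ; 9 left.
Fill Gen-17 T2 block (8 at 11) ; 1 left.
Gen-5/T1: +1 of 9 at 10; pool empty.
Total = 15×9 + 12×3 + 11×8 + 10×1 = 269.

269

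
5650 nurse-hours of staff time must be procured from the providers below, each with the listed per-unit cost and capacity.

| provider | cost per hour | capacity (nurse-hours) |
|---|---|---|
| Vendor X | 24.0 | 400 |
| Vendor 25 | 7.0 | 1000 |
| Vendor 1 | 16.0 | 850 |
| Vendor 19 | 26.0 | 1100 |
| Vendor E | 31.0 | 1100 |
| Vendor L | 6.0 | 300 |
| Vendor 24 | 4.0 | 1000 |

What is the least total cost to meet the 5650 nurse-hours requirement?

95600

Use providers in increasing cost order.
Vendor 24 at 4.0: take all 1000 nurse-hours ; 4650 still needed.
Vendor L at 6.0: take all 300 nurse-hours ; 4350 still needed.
Take 1000 from Vendor 25 at 7.0 ; need 3350 more.
Vendor 1 (16.0): use full 850 ; 2500 nurse-hours to go.
Take 400 from Vendor X at 24.0 ; need 2100 more.
Vendor 19 (26.0): use full 1100 ; 1000 nurse-hours to go.
Vendor E (31.0): take the remaining 1000 ; done.
Cost = 1000×4.0 + 300×6.0 + 1000×7.0 + 850×16.0 + 400×24.0 + 1100×26.0 + 1000×31.0 = 95600.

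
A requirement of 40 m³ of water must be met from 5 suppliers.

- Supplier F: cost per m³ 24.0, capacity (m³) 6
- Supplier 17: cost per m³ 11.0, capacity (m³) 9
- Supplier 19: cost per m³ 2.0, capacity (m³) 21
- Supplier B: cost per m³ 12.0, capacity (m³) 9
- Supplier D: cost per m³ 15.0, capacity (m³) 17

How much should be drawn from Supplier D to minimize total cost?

1

Cheapest first:
Supplier 19 (2.0): use full 21 → 19 m³ to go.
Take 9 from Supplier 17 at 11.0 → need 10 more.
Supplier B (12.0): use full 9 → 1 m³ to go.
Supplier D (15.0): take the remaining 1 → done.
Supplier F: unused.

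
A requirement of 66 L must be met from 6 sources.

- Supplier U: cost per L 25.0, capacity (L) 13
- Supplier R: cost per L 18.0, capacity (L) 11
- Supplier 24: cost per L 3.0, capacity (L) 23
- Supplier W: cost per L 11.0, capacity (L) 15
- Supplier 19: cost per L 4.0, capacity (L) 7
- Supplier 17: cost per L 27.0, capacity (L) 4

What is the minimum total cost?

Cheapest first:
Take 23 from Supplier 24 at 3.0 → need 43 more.
Take 7 from Supplier 19 at 4.0 → need 36 more.
Supplier W (11.0): use full 15 → 21 L to go.
Take 11 from Supplier R at 18.0 → need 10 more.
Supplier U at 25.0: take 10 of its 13 → requirement met.
Supplier 17: unused.
Cost = 23×3.0 + 7×4.0 + 15×11.0 + 11×18.0 + 10×25.0 = 710.

710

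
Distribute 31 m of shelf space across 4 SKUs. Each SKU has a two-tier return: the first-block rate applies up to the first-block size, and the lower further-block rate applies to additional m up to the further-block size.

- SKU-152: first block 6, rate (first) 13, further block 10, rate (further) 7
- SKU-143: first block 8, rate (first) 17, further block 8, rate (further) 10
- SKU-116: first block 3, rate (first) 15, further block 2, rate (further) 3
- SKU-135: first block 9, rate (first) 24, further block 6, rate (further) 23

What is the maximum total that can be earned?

Rank every tier by rate: SKU-135/first 24 > SKU-135/second 23 > SKU-143/first 17 > SKU-116/first 15 > SKU-152/first 13 > SKU-143/second 10 > SKU-152/second 7 > SKU-116/second 3.
SKU-135 first at 24: fill all 9 → 22 left.
SKU-135/second (23): +6 → 16 left.
SKU-143/first (17): +8 → 8 left.
Fill SKU-116 first block (3 at 15) → 5 left.
5 remain; put them into SKU-152 first at 13.
Total = 24×9 + 23×6 + 17×8 + 15×3 + 13×5 = 600.

600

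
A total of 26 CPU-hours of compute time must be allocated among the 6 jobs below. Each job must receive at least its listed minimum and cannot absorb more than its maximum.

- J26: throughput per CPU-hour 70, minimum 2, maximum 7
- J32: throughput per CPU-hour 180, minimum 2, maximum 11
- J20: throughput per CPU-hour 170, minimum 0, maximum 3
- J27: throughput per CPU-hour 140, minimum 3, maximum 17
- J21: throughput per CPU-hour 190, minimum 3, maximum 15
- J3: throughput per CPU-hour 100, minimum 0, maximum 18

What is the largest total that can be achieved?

4490

Meeting every minimum uses 2+2+0+3+3+0 = 10 CPU-hours, leaving 16.
Rank by throughput per CPU-hour: J21 190 > J32 180 > J20 170 > J27 140 > J3 100 > J26 70.
Give J21 12 more to hit its cap of 15 ; 4 left.
Only 4 left; J32 takes them to reach 6.
Total = 70×2 + 180×6 + 140×3 + 190×15 = 4490.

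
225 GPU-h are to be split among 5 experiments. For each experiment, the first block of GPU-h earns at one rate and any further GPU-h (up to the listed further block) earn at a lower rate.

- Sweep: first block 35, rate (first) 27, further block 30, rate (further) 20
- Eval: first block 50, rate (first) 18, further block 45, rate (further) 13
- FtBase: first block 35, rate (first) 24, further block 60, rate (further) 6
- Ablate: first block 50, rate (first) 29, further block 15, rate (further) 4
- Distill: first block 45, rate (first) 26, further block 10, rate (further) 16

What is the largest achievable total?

Order all 10 blocks by rate: Ablate/T1 29 > Sweep/T1 27 > Distill/T1 26 > FtBase/T1 24 > Sweep/T2 20 > Eval/T1 18 > Distill/T2 16 > Eval/T2 13 > FtBase/T2 6 > Ablate/T2 4.
Ablate/T1 (29): +50 — 175 left.
Sweep T1 at 27: fill all 35 — 140 left.
Distill T1 at 26: fill all 45 — 95 left.
FtBase T1 at 24: fill all 35 — 60 left.
Sweep T2 at 20: fill all 30 — 30 left.
Eval/T1: +30 of 50 at 18; pool empty.
Total = 29×50 + 27×35 + 26×45 + 24×35 + 20×30 + 18×30 = 5545.

5545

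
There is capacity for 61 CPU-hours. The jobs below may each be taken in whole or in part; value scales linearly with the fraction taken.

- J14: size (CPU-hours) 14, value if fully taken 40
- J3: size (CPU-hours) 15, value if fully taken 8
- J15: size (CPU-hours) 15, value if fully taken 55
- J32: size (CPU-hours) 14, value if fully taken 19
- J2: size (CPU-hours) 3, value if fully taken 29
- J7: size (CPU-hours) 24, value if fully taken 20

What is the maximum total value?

155.5

Rank by value-to-size ratio: J2 29/3≈9.67, J15 55/15≈3.67, J14 40/14≈2.86, J32 19/14≈1.36, J7 20/24≈0.833, J3 8/15≈0.533.
All 3 CPU-hours of J2 fit (value 29) ; 58 remain.
J15: take in full, 15 CPU-hours for value 55 ; 43 left.
J14: take in full, 14 CPU-hours for value 40 ; 29 left.
Take all of J32 (14 CPU-hours, value 19) ; 15 CPU-hours left.
Fill the last 15 CPU-hours with part of J7: 15/24 of it earns 12.5.
Total value = 155.5.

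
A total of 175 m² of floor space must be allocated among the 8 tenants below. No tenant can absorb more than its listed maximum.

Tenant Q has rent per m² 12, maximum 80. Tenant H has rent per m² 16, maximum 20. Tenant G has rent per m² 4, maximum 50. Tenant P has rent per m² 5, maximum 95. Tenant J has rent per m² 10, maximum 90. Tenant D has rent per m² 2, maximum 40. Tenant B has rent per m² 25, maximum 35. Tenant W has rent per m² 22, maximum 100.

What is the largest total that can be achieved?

Highest rent per m² first: Tenant B 25 > Tenant W 22 > Tenant H 16 > Tenant Q 12 > Tenant J 10 > Tenant P 5 > Tenant G 4 > Tenant D 2.
Tenant B takes 35 to reach its cap of 35 — 140 left.
Tenant W: +100 to 100 (cap) — 40 left.
Tenant H: +20 to 20 (cap) — 20 left.
Tenant Q has room for 80 but only 20 remain, so it gets 20.
Total = 12×20 + 16×20 + 25×35 + 22×100 = 3635.

3635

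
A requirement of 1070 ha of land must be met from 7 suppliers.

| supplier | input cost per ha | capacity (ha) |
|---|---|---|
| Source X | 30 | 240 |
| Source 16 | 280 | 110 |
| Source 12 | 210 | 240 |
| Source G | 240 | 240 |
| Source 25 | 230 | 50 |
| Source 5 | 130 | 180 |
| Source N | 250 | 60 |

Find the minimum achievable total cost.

Cheapest first:
Source X at 30: take all 240 ha → 830 still needed.
Source 5 at 130: take all 180 ha → 650 still needed.
Source 12 (210): use full 240 → 410 ha to go.
Take 50 from Source 25 at 230 → need 360 more.
Take 240 from Source G at 240 → need 120 more.
Take 60 from Source N at 250 → need 60 more.
Source 16 (280): take the remaining 60 → done.
Cost = 240×30 + 180×130 + 240×210 + 50×230 + 240×240 + 60×250 + 60×280 = 181900.

181900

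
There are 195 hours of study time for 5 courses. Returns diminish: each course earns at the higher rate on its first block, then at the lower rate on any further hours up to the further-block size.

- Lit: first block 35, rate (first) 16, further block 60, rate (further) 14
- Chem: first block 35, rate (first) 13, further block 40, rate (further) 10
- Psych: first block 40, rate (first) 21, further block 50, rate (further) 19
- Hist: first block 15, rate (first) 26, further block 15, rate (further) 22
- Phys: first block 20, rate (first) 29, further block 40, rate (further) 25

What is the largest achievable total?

Order all 10 blocks by rate: Phys/T1 29 > Hist/T1 26 > Phys/T2 25 > Hist/T2 22 > Psych/T1 21 > Psych/T2 19 > Lit/T1 16 > Lit/T2 14 > Chem/T1 13 > Chem/T2 10.
Phys/T1 (29): +20 ; 175 left.
Hist T1 at 26: fill all 15 ; 160 left.
Phys T2 at 25: fill all 40 ; 120 left.
Hist/T2 (22): +15 ; 105 left.
Psych/T1 (21): +40 ; 65 left.
Psych T2 at 19: fill all 50 ; 15 left.
Lit T1 at 16: only 15 left, fill 15.
Total = 29×20 + 26×15 + 25×40 + 22×15 + 21×40 + 19×50 + 16×15 = 4330.

4330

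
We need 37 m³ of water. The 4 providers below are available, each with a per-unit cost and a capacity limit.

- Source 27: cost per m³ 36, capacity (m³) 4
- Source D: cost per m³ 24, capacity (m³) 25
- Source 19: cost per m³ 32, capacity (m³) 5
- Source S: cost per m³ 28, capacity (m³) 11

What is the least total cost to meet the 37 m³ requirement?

940

Fill from the cheapest provider first.
Take 25 from Source D at 24 ; need 12 more.
Source S (28): use full 11 ; 1 m³ to go.
Source 19 (32): take the remaining 1 ; done.
Source 27: unused.
Cost = 25×24 + 11×28 + 1×32 = 940.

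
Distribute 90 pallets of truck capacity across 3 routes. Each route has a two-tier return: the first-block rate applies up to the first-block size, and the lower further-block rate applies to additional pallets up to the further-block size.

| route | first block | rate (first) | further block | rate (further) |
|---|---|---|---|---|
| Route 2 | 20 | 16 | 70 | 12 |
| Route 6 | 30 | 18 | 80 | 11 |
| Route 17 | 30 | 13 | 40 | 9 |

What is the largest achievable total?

Treat each block as its own option and order by rate: Route 6/first 18 > Route 2/first 16 > Route 17/first 13 > Route 2/second 12 > Route 6/second 11 > Route 17/second 9.
Route 6/first (18): +30 → 60 left.
Route 2/first (16): +20 → 40 left.
Route 17/first (13): +30 → 10 left.
10 remain; put them into Route 2 second at 12.
Total = 18×30 + 16×20 + 13×30 + 12×10 = 1370.

1370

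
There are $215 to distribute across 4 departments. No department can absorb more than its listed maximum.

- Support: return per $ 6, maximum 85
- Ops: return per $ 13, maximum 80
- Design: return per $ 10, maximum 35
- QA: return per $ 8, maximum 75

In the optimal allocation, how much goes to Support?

Rank by return per $: Ops 13 > Design 10 > QA 8 > Support 6.
Ops: +80 to 80 (cap) — 135 left.
Give Design 35 to hit its cap of 35 — 100 left.
QA: +75 to 75 (cap) — 25 left.
Support has room for 85 but only 25 remain, so it gets 25.

25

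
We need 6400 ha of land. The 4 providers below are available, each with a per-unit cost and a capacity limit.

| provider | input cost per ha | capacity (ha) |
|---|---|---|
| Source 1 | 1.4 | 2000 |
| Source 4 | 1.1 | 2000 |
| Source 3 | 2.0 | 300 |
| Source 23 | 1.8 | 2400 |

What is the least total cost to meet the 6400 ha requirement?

Use providers in increasing cost order.
Source 4 (1.1): use full 2000 — 4400 ha to go.
Take 2000 from Source 1 at 1.4 — need 2400 more.
Take 2400 from Source 23 at 1.8 — need 0 more.
Source 3: unused.
Cost = 2000×1.1 + 2000×1.4 + 2400×1.8 = 9320.

9320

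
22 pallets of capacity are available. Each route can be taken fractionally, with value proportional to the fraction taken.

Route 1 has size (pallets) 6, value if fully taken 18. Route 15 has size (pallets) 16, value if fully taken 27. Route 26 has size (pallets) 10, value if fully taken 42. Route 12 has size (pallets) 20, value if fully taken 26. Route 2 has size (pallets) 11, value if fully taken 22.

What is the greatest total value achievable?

Rank by value-to-size ratio: Route 26 42/10≈4.2, Route 1 18/6≈3, Route 2 22/11≈2, Route 15 27/16≈1.69, Route 12 26/20≈1.3.
Take all of Route 26 (10 pallets, value 42) — 12 pallets left.
Route 1: take in full, 6 pallets for value 18 — 6 left.
Fill the last 6 pallets with part of Route 2: 6/11 of it earns 12.
Total value = 72.

72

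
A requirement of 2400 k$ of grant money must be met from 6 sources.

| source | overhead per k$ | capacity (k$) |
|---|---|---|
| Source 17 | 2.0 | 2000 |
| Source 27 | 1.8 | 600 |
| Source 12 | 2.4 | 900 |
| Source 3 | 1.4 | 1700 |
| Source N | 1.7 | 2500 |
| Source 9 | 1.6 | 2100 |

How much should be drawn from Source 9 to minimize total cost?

700

Use sources in increasing cost order.
Source 3 at 1.4: take all 1700 k$ ; 700 still needed.
Source 9 at 1.6: take 700 of its 2100 ; requirement met.
Source N, Source 27, Source 17, Source 12: unused.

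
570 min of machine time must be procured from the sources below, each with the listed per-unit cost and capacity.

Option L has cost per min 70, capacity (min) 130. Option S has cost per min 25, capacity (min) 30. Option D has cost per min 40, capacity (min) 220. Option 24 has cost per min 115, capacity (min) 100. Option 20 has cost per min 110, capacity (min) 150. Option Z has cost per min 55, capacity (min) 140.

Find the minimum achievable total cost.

Fill from the cheapest source first.
Option S at 25: take all 30 min → 540 still needed.
Option D at 40: take all 220 min → 320 still needed.
Take 140 from Option Z at 55 → need 180 more.
Option L at 70: take all 130 min → 50 still needed.
Option 20 (110): take the remaining 50 → done.
Option 24: unused.
Cost = 30×25 + 220×40 + 140×55 + 130×70 + 50×110 = 31850.

31850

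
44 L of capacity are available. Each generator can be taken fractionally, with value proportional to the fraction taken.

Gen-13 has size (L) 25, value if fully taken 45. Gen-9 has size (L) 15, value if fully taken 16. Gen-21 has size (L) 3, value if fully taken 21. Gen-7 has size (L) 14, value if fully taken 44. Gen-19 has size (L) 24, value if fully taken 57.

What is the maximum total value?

127.4

Rank by value-to-size ratio: Gen-21 21/3≈7, Gen-7 44/14≈3.14, Gen-19 57/24≈2.38, Gen-13 45/25≈1.8, Gen-9 16/15≈1.07.
Gen-21: take in full, 3 L for value 21 — 41 left.
Take all of Gen-7 (14 L, value 44) — 27 L left.
Take all of Gen-19 (24 L, value 57) — 3 L left.
Only 3 L remain; take 3/25 of Gen-13 for value 45×3/25 = 5.4.
Total value = 127.4.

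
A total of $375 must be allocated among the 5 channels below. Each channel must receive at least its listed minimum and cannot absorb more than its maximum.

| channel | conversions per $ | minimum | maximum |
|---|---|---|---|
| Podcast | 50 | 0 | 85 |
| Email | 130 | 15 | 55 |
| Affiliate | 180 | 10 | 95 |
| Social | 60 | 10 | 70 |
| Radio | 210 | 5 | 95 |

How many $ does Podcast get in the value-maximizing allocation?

Meeting every minimum uses 0+15+10+10+5 = 40 $, leaving 335.
Order the channels by conversions per $: Radio 210 > Affiliate 180 > Email 130 > Social 60 > Podcast 50.
Give Radio 90 more to hit its cap of 95 → 245 left.
Affiliate: +85 to 95 (cap) → 160 left.
Give Email 40 more to hit its cap of 55 → 120 left.
Give Social 60 more to hit its cap of 70 → 60 left.
Podcast: +60 (room for 85) → 60. Pool exhausted.

60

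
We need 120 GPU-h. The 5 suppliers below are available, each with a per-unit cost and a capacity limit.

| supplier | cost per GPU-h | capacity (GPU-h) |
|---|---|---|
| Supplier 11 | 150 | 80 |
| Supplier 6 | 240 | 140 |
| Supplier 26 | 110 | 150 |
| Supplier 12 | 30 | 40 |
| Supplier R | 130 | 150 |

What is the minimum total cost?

Cheapest first:
Supplier 12 at 30: take all 40 GPU-h → 80 still needed.
Supplier 26 (110): take the remaining 80 → done.
Supplier R, Supplier 11, Supplier 6: unused.
Cost = 40×30 + 80×110 = 10000.

10000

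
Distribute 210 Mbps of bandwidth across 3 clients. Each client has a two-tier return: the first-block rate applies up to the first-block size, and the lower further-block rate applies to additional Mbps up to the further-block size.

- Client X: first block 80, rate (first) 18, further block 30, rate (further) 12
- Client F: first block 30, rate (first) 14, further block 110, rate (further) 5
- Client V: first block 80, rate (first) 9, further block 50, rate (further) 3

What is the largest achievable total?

2850

Rank every tier by rate: Client X/tier1 18 > Client F/tier1 14 > Client X/tier2 12 > Client V/tier1 9 > Client F/tier2 5 > Client V/tier2 3.
Fill Client X tier1 block (80 at 18) — 130 left.
Client F/tier1 (14): +30 — 100 left.
Client X/tier2 (12): +30 — 70 left.
Client V tier1 at 9: only 70 left, fill 70.
Total = 18×80 + 14×30 + 12×30 + 9×70 = 2850.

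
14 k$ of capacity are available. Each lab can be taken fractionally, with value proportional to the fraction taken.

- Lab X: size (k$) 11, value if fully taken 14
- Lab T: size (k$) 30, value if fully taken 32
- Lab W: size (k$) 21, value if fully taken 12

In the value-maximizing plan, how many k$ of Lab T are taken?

3

Sort by value density: Lab X 14/11≈1.27, Lab T 32/30≈1.07, Lab W 12/21≈0.571.
Take all of Lab X (11 k$, value 14) → 3 k$ left.
Only 3 k$ remain; take 3/30 of Lab T for value 32×3/30 = 3.2.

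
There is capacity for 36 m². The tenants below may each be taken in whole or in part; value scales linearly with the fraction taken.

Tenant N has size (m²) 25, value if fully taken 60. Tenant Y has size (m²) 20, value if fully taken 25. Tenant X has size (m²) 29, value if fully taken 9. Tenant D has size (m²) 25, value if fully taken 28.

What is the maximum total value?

73.75

Rank by value-to-size ratio: Tenant N 60/25≈2.4, Tenant Y 25/20≈1.25, Tenant D 28/25≈1.12, Tenant X 9/29≈0.31.
Take all of Tenant N (25 m², value 60) — 11 m² left.
11 m² left: a 11/20 share of Tenant Y gives 25×11/20 = 13.75.
Total value = 73.75.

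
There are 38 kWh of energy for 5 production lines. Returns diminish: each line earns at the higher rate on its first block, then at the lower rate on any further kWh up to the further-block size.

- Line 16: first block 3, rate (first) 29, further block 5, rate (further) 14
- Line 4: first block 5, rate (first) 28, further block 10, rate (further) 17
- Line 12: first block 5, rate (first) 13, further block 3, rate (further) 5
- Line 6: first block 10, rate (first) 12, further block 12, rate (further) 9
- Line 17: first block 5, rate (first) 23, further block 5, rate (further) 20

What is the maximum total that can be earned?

Treat each block as its own option and order by rate: Line 16/first 29 > Line 4/first 28 > Line 17/first 23 > Line 17/second 20 > Line 4/second 17 > Line 16/second 14 > Line 12/first 13 > Line 6/first 12 > Line 6/second 9 > Line 12/second 5.
Line 16/first (29): +3 → 35 left.
Line 4/first (28): +5 → 30 left.
Line 17 first at 23: fill all 5 → 25 left.
Fill Line 17 second block (5 at 20) → 20 left.
Fill Line 4 second block (10 at 17) → 10 left.
Line 16/second (14): +5 → 5 left.
Line 12/first (13): +5 → 0 left.
Total = 29×3 + 28×5 + 23×5 + 20×5 + 17×10 + 14×5 + 13×5 = 747.

747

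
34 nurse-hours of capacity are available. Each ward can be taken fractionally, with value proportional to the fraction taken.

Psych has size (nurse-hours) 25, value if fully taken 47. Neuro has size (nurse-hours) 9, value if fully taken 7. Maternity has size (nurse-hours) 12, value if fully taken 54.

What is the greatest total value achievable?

Sort by value density: Maternity 54/12≈4.5, Psych 47/25≈1.88, Neuro 7/9≈0.778.
All 12 nurse-hours of Maternity fit (value 54) ; 22 remain.
Fill the last 22 nurse-hours with part of Psych: 22/25 of it earns 41.36.
Total value = 95.36.

95.36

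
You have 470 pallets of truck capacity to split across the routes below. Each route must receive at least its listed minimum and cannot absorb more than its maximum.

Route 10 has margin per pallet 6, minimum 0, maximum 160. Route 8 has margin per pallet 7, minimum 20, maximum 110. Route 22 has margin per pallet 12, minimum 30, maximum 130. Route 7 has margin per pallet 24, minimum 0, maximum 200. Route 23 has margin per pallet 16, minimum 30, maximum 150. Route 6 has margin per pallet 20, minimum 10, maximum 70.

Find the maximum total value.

Meeting every minimum uses 0+20+30+0+30+10 = 90 pallets, leaving 380.
Rank by margin per pallet: Route 7 24 > Route 6 20 > Route 23 16 > Route 22 12 > Route 8 7 > Route 10 6.
Give Route 7 200 more to hit its cap of 200 ; 180 left.
Route 6: +60 to 70 (cap) ; 120 left.
Give Route 23 120 more to hit its cap of 150 ; 0 left.
Total = 7×20 + 12×30 + 24×200 + 16×150 + 20×70 = 9100.

9100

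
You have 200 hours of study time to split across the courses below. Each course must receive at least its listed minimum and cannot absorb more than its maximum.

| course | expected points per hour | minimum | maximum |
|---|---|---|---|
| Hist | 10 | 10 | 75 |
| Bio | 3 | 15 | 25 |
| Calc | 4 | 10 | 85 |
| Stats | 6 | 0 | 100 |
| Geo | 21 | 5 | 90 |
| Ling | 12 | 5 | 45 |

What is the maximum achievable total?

2915

Meeting every minimum uses 10+15+10+0+5+5 = 45 hours, leaving 155.
Highest expected points per hour first: Geo 21 > Ling 12 > Hist 10 > Stats 6 > Calc 4 > Bio 3.
Geo: +85 to 90 (cap) — 70 left.
Give Ling 40 more to hit its cap of 45 — 30 left.
Hist has room for 65 more but only 30 remain, so it gets 40.
Total = 10×40 + 3×15 + 4×10 + 21×90 + 12×45 = 2915.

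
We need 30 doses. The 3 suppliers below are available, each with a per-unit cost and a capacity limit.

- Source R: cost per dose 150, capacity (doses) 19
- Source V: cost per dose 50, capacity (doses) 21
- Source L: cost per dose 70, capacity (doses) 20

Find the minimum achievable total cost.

Use suppliers in increasing cost order.
Source V at 50: take all 21 doses — 9 still needed.
Take 9 from Source L at 70 to finish.
Source R: unused.
Cost = 21×50 + 9×70 = 1680.

1680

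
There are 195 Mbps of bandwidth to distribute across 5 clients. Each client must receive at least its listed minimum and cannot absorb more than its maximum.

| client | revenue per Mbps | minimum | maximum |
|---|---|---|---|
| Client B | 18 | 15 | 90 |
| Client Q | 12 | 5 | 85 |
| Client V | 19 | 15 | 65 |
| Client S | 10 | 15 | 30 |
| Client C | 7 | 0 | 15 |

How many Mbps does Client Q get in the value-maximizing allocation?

Meeting every minimum uses 15+5+15+15+0 = 50 Mbps, leaving 145.
Rank by revenue per Mbps: Client V 19 > Client B 18 > Client Q 12 > Client S 10 > Client C 7.
Give Client V 50 more to hit its cap of 65 — 95 left.
Client B takes 75 more to reach its cap of 90 — 20 left.
Only 20 left; Client Q takes them to reach 25.

25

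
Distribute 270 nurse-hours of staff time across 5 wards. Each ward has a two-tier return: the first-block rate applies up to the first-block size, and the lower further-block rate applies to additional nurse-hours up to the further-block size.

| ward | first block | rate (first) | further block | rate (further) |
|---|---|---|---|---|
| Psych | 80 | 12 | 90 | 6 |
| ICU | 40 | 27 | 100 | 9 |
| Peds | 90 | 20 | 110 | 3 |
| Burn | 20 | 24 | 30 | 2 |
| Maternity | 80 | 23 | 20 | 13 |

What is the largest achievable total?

5700

Rank every tier by rate: ICU/T1 27 > Burn/T1 24 > Maternity/T1 23 > Peds/T1 20 > Maternity/T2 13 > Psych/T1 12 > ICU/T2 9 > Psych/T2 6 > Peds/T2 3 > Burn/T2 2.
ICU T1 at 27: fill all 40 → 230 left.
Burn/T1 (24): +20 → 210 left.
Maternity/T1 (23): +80 → 130 left.
Peds/T1 (20): +90 → 40 left.
Fill Maternity T2 block (20 at 13) → 20 left.
Psych T1 at 12: only 20 left, fill 20.
Total = 27×40 + 24×20 + 23×80 + 20×90 + 13×20 + 12×20 = 5700.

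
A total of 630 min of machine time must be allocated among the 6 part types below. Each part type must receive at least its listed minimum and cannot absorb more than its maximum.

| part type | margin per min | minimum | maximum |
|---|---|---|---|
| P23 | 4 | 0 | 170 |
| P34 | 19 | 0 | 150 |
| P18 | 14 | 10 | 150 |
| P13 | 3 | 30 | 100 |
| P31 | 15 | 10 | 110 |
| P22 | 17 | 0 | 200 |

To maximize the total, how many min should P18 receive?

140

Meeting every minimum uses 0+0+10+30+10+0 = 50 min, leaving 580.
Rank by margin per min: P34 19 > P22 17 > P31 15 > P18 14 > P23 4 > P13 3.
Give P34 150 more to hit its cap of 150 — 430 left.
P22: +200 to 200 (cap) — 230 left.
P31: +100 to 110 (cap) — 130 left.
Only 130 left; P18 takes them to reach 140.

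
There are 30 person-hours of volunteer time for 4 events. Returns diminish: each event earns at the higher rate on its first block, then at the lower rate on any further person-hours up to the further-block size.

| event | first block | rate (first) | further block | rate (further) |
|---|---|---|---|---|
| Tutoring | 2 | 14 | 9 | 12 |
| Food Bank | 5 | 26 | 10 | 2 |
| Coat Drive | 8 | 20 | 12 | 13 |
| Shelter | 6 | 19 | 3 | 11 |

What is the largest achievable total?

Treat each block as its own option and order by rate: Food Bank/T1 26 > Coat Drive/T1 20 > Shelter/T1 19 > Tutoring/T1 14 > Coat Drive/T2 13 > Tutoring/T2 12 > Shelter/T2 11 > Food Bank/T2 2.
Food Bank T1 at 26: fill all 5 → 25 left.
Fill Coat Drive T1 block (8 at 20) → 17 left.
Shelter/T1 (19): +6 → 11 left.
Tutoring T1 at 14: fill all 2 → 9 left.
9 remain; put them into Coat Drive T2 at 13.
Total = 26×5 + 20×8 + 19×6 + 14×2 + 13×9 = 549.

549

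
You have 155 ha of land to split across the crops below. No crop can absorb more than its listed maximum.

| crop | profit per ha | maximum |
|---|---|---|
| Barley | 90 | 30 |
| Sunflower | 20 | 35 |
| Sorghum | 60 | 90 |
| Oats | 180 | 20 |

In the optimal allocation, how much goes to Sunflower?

15

Order the crops by profit per ha: Oats 180 > Barley 90 > Sorghum 60 > Sunflower 20.
Oats: +20 to 20 (cap) → 135 left.
Barley: +30 to 30 (cap) → 105 left.
Sorghum takes 90 to reach its cap of 90 → 15 left.
Sunflower: +15 (room for 35) → 15. Pool exhausted.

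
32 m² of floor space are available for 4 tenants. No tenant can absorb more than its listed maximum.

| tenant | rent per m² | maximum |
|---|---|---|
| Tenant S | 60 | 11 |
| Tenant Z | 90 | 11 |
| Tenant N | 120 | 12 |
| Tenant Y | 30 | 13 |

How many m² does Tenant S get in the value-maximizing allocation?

Highest rent per m² first: Tenant N 120 > Tenant Z 90 > Tenant S 60 > Tenant Y 30.
Give Tenant N 12 to hit its cap of 12 — 20 left.
Tenant Z: +11 to 11 (cap) — 9 left.
Tenant S has room for 11 but only 9 remain, so it gets 9.

9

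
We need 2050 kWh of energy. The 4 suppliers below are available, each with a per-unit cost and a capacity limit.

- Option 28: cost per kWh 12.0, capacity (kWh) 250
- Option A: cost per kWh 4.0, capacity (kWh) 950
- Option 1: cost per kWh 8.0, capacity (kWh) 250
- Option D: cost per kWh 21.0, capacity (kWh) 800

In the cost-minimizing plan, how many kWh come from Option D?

600

Use suppliers in increasing cost order.
Option A (4.0): use full 950 ; 1100 kWh to go.
Take 250 from Option 1 at 8.0 ; need 850 more.
Take 250 from Option 28 at 12.0 ; need 600 more.
Take 600 from Option D at 21.0 to finish.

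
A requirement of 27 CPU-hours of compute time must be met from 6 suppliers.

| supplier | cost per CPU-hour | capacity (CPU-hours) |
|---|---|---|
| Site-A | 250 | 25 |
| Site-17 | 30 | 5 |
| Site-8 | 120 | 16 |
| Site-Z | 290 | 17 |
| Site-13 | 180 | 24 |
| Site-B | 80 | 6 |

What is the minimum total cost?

Cheapest first:
Site-17 at 30: take all 5 CPU-hours → 22 still needed.
Site-B (80): use full 6 → 16 CPU-hours to go.
Site-8 (120): use full 16 → 0 CPU-hours to go.
Site-13, Site-A, Site-Z: unused.
Cost = 5×30 + 6×80 + 16×120 = 2550.

2550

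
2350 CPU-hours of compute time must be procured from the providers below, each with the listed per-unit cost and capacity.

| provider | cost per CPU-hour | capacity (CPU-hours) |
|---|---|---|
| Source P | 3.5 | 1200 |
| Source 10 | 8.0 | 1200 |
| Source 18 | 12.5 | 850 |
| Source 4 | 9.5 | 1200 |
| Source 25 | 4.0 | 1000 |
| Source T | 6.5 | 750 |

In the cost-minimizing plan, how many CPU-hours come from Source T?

Cheapest first:
Source P (3.5): use full 1200 — 1150 CPU-hours to go.
Source 25 at 4.0: take all 1000 CPU-hours — 150 still needed.
Source T (6.5): take the remaining 150 — done.
Source 10, Source 4, Source 18: unused.

150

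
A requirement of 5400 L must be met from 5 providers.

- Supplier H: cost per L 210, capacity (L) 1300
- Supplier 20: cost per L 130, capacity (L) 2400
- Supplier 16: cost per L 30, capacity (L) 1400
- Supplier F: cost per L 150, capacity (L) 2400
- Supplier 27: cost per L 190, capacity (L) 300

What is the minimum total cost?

594000

Fill from the cheapest provider first.
Supplier 16 (30): use full 1400 — 4000 L to go.
Take 2400 from Supplier 20 at 130 — need 1600 more.
Supplier F (150): take the remaining 1600 — done.
Supplier 27, Supplier H: unused.
Cost = 1400×30 + 2400×130 + 1600×150 = 594000.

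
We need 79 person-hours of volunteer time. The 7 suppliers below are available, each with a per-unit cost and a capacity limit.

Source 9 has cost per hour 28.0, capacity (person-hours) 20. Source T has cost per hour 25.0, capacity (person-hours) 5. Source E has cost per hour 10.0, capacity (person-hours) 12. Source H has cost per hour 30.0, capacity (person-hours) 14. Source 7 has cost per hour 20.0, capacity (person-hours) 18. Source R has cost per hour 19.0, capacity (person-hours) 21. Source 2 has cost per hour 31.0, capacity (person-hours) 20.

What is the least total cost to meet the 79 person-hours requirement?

1654

Use suppliers in increasing cost order.
Source E at 10.0: take all 12 person-hours → 67 still needed.
Source R at 19.0: take all 21 person-hours → 46 still needed.
Take 18 from Source 7 at 20.0 → need 28 more.
Source T at 25.0: take all 5 person-hours → 23 still needed.
Source 9 (28.0): use full 20 → 3 person-hours to go.
Take 3 from Source H at 30.0 to finish.
Source 2: unused.
Cost = 12×10.0 + 21×19.0 + 18×20.0 + 5×25.0 + 20×28.0 + 3×30.0 = 1654.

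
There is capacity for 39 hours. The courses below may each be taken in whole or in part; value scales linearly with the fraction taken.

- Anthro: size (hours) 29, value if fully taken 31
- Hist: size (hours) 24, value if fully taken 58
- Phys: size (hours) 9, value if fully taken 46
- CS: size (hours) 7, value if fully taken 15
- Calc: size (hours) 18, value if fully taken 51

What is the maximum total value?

Rank by value-to-size ratio: Phys 46/9≈5.11, Calc 51/18≈2.83, Hist 58/24≈2.42, CS 15/7≈2.14, Anthro 31/29≈1.07.
Take all of Phys (9 hours, value 46) → 30 hours left.
Calc: take in full, 18 hours for value 51 → 12 left.
Only 12 hours remain; take 12/24 of Hist for value 58×12/24 = 29.
Total value = 126.

126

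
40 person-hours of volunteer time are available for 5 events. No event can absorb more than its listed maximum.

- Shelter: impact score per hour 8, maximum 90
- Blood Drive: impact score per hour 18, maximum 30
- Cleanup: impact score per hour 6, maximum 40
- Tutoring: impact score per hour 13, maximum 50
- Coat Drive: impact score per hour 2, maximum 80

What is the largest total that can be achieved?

670

Order the events by impact score per hour: Blood Drive 18 > Tutoring 13 > Shelter 8 > Cleanup 6 > Coat Drive 2.
Give Blood Drive 30 to hit its cap of 30 — 10 left.
Tutoring has room for 50 but only 10 remain, so it gets 10.
Total = 18×30 + 13×10 = 670.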